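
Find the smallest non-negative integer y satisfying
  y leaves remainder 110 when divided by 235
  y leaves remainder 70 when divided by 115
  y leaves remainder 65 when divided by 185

171190

Combine the congruences pairwise.
gcd(235, 115) = 5 and 5 | (70 − 110), so the pair is consistent; merging gives y ≡ 3635 (mod 5405), where 5405 = lcm(235, 115).
gcd(5405, 185) = 5 and 5 | (65 − 3635), so the pair is consistent; merging gives y ≡ 171190 (mod 199985), where 199985 = lcm(5405, 185).
The solution is unique modulo lcm(235, 115, 185) = 199985.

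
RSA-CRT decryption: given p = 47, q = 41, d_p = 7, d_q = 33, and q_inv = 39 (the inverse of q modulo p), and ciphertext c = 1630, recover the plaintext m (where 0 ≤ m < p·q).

m₁ = c^(d_p) mod p: c ≡ 32 (mod 47), and 32^7 mod 47 = 7.
m₂ = c^(d_q) mod q: c ≡ 31 (mod 41), and 31^33 mod 41 = 25.
h = q_inv·(m₁ − m₂) mod p = 39·(7 − 25) mod 47 = 3.
m = m₂ + h·q = 25 + 3·41 = 148.

148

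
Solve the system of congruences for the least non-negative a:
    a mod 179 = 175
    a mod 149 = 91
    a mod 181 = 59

431744

From a ≡ 175 (mod 179) write a = 175 + 179t. Substituting into a ≡ 91 (mod 149) gives 179t ≡ 65 (mod 149), and since 30⁻¹ ≡ 5 (mod 149), t ≡ 27. Hence a ≡ 175 + 179·27 = 5008 (mod 26671).
From a ≡ 5008 (mod 26671) write a = 5008 + 26671t. Substituting into a ≡ 59 (mod 181) gives 26671t ≡ 119 (mod 181), and since 64⁻¹ ≡ 99 (mod 181), t ≡ 16. Hence a ≡ 5008 + 26671·16 = 431744 (mod 4827451).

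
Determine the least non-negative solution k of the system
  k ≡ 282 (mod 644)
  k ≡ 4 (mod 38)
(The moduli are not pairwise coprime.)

Combine the congruences pairwise.
gcd(644, 38) = 2 and 2 | (4 − 282), so the pair is consistent; merging gives k ≡ 4146 (mod 12236), where 12236 = lcm(644, 38).
The solution is unique modulo lcm(644, 38) = 12236.

4146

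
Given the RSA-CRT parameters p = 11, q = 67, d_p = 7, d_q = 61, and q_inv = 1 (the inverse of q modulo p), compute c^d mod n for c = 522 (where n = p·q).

m₁ = c^(d_p) mod p: c ≡ 5 (mod 11), and 5^7 mod 11 = 3.
m₂ = c^(d_q) mod q: c ≡ 53 (mod 67), and 53^61 mod 67 = 58.
h = q_inv·(m₁ − m₂) mod p = 1·(3 − 58) mod 11 = 0.
m = m₂ + h·q = 58 + 0·67 = 58.

58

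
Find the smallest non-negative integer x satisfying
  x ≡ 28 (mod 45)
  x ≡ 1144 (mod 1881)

8668

Combine the congruences pairwise.
gcd(45, 1881) = 9 and 9 | (1144 − 28), so the pair is consistent; merging gives x ≡ 8668 (mod 9405), where 9405 = lcm(45, 1881).
The solution is unique modulo lcm(45, 1881) = 9405.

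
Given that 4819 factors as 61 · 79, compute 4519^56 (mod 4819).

3107

Mod 61: 4519 ≡ 5; 5^56 ≡ 57 (mod 61).
Mod 79: 4519 ≡ 16; 16^56 ≡ 26 (mod 79).
Combine by CRT: x ≡ 57 (mod 61), x ≡ 26 (mod 79) ⇒ x ≡ 3107 (mod 4819).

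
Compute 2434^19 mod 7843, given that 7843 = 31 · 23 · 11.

6109

Mod 31: 2434 ≡ 16; 16^19 ≡ 2 (mod 31).
Mod 23: 2434 ≡ 19; 19^19 ≡ 14 (mod 23).
Mod 11: 2434 ≡ 3; by Fermat, exponent reduces to 19 mod 10 = 9; 3^9 ≡ 4 (mod 11).
Combine by CRT: x ≡ 2 (mod 31), x ≡ 14 (mod 23), x ≡ 4 (mod 11) ⇒ x ≡ 6109 (mod 7843).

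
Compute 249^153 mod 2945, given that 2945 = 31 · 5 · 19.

94

Mod 31: 249 ≡ 1; by Fermat, exponent reduces to 153 mod 30 = 3; 1^3 ≡ 1 (mod 31).
Mod 5: 249 ≡ 4; by Fermat, exponent reduces to 153 mod 4 = 1; 4^1 ≡ 4 (mod 5).
Mod 19: 249 ≡ 2; by Fermat, exponent reduces to 153 mod 18 = 9; 2^9 ≡ 18 (mod 19).
Combine by CRT: x ≡ 1 (mod 31), x ≡ 4 (mod 5), x ≡ 18 (mod 19) ⇒ x ≡ 94 (mod 2945).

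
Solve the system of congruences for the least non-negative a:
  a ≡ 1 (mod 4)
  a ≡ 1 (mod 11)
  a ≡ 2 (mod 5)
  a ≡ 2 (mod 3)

The moduli are pairwise coprime; N = 4·11·5·3 = 660.
N/4 = 165; 165 ≡ 1 (mod 4), inverse 1.
N/11 = 60; 60 ≡ 5 (mod 11); 5·9 ≡ 1, so inverse 9.
N/5 = 132; 132 ≡ 2 (mod 5); 2·3 ≡ 1, so inverse 3.
N/3 = 220; 220 ≡ 1 (mod 3), inverse 1.
a ≡ 1·165·1 + 1·60·9 + 2·132·3 + 2·220·1 = 1937.
1937 mod 660 = 617.

617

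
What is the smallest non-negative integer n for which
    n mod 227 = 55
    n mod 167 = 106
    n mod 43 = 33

Combine the congruences pairwise.
From n ≡ 55 (mod 227) write n = 55 + 227t. Substituting into n ≡ 106 (mod 167) gives 227t ≡ 51 (mod 167), and since 60⁻¹ ≡ 103 (mod 167), t ≡ 76. Hence n ≡ 55 + 227·76 = 17307 (mod 37909).
From n ≡ 17307 (mod 37909) write n = 17307 + 37909t. Substituting into n ≡ 33 (mod 43) gives 37909t ≡ 12 (mod 43), and since 26⁻¹ ≡ 5 (mod 43), t ≡ 17. Hence n ≡ 17307 + 37909·17 = 661760 (mod 1630087).

661760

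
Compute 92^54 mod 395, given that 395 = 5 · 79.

289

Mod 5: 92 ≡ 2; by Fermat, exponent reduces to 54 mod 4 = 2; 2^2 ≡ 4 (mod 5).
Mod 79: 92 ≡ 13; 13^54 ≡ 52 (mod 79).
Combine by CRT: x ≡ 4 (mod 5), x ≡ 52 (mod 79) ⇒ x ≡ 289 (mod 395).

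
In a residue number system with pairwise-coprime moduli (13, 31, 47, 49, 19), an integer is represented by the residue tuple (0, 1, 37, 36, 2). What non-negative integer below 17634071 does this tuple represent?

3395834

The moduli are pairwise coprime; N = 13·31·47·49·19 = 17634071.
N/13 = 1356467; 1356467 ≡ 8 (mod 13); 8·5 ≡ 1, so inverse 5.
N/31 = 568841; 568841 ≡ 22 (mod 31); 22·24 ≡ 1, so inverse 24.
N/47 = 375193; 375193 ≡ 39 (mod 47); 39·41 ≡ 1, so inverse 41.
N/49 = 359879; 359879 ≡ 23 (mod 49); 23·32 ≡ 1, so inverse 32.
N/19 = 928109; 928109 ≡ 16 (mod 19); 16·6 ≡ 1, so inverse 6.
x ≡ 0·1356467·5 + 1·568841·24 + 37·375193·41 + 36·359879·32 + 2·928109·6 = 1008537881.
1008537881 mod 17634071 = 3395834.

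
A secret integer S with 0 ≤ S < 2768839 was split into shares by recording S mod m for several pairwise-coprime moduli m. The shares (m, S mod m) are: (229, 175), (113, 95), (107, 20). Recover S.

Combine the congruences pairwise.
From S ≡ 175 (mod 229) write S = 175 + 229t. Substituting into S ≡ 95 (mod 113) gives 229t ≡ 33 (mod 113), and since 3⁻¹ ≡ 38 (mod 113), t ≡ 11. Hence S ≡ 175 + 229·11 = 2694 (mod 25877).
From S ≡ 2694 (mod 25877) write S = 2694 + 25877t. Substituting into S ≡ 20 (mod 107) gives 25877t ≡ 1 (mod 107), and since 90⁻¹ ≡ 44 (mod 107), t ≡ 44. Hence S ≡ 2694 + 25877·44 = 1141282 (mod 2768839).

1141282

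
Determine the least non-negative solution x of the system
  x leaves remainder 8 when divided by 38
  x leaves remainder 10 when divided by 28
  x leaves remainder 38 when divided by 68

Combine the congruences pairwise.
gcd(38, 28) = 2 and 2 | (10 − 8), so the pair is consistent; merging gives x ≡ 122 (mod 532), where 532 = lcm(38, 28).
gcd(532, 68) = 4 and 4 | (38 − 122), so the pair is consistent; merging gives x ≡ 3846 (mod 9044), where 9044 = lcm(532, 68).
The solution is unique modulo lcm(38, 28, 68) = 9044.

3846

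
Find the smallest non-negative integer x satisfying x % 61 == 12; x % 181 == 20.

From x ≡ 12 (mod 61) write x = 12 + 61t. Substituting into x ≡ 20 (mod 181) gives 61t ≡ 8 (mod 181), and since 61⁻¹ ≡ 92 (mod 181), t ≡ 12. Hence x ≡ 12 + 61·12 = 744 (mod 11041).

744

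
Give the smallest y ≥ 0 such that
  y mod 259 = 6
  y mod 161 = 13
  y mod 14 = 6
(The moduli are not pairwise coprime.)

gcd(259, 161) = 7 and 7 | (13 − 6), so the pair is consistent; merging gives y ≡ 1301 (mod 5957), where 5957 = lcm(259, 161).
gcd(5957, 14) = 7 and 7 | (6 − 1301), so the pair is consistent; merging gives y ≡ 7258 (mod 11914), where 11914 = lcm(5957, 14).
The solution is unique modulo lcm(259, 161, 14) = 11914.

7258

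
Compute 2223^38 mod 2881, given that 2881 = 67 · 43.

2217

Mod 67: 2223 ≡ 12; 12^38 ≡ 6 (mod 67).
Mod 43: 2223 ≡ 30; 30^38 ≡ 24 (mod 43).
Combine by CRT: x ≡ 6 (mod 67), x ≡ 24 (mod 43) ⇒ x ≡ 2217 (mod 2881).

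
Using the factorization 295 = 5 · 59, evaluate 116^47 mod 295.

Mod 5: 116 ≡ 1; by Fermat, exponent reduces to 47 mod 4 = 3; 1^3 ≡ 1 (mod 5).
Mod 59: 116 ≡ 57; 57^47 ≡ 7 (mod 59).
Combine by CRT: x ≡ 1 (mod 5), x ≡ 7 (mod 59) ⇒ x ≡ 66 (mod 295).

66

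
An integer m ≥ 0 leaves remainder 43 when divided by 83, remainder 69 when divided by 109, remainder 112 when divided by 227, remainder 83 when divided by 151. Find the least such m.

The moduli are pairwise coprime; N = 83·109·227·151 = 310104019.
N/83 = 3736193; 3736193 ≡ 31 (mod 83); 31·75 ≡ 1, so inverse 75.
N/109 = 2844991; 2844991 ≡ 91 (mod 109); 91·6 ≡ 1, so inverse 6.
N/227 = 1366097; 1366097 ≡ 11 (mod 227); 11·62 ≡ 1, so inverse 62.
N/151 = 2053669; 2053669 ≡ 69 (mod 151); 69·116 ≡ 1, so inverse 116.
m ≡ 43·3736193·75 + 69·2844991·6 + 112·1366097·62 + 83·2053669·116 = 42485951399.
42485951399 mod 310104019 = 1700796.

1700796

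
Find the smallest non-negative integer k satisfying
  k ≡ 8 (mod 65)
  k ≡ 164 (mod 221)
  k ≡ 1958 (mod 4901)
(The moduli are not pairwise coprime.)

gcd(65, 221) = 13 and 13 | (164 − 8), so the pair is consistent; merging gives k ≡ 1048 (mod 1105), where 1105 = lcm(65, 221).
gcd(1105, 4901) = 13 and 13 | (1958 − 1048), so the pair is consistent; merging gives k ≡ 26463 (mod 416585), where 416585 = lcm(1105, 4901).
The solution is unique modulo lcm(65, 221, 4901) = 416585.

26463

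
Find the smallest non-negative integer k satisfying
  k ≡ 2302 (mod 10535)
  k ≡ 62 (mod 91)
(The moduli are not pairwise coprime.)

gcd(10535, 91) = 7 and 7 | (62 − 2302), so the pair is consistent; merging gives k ≡ 76047 (mod 136955), where 136955 = lcm(10535, 91).
The solution is unique modulo lcm(10535, 91) = 136955.

76047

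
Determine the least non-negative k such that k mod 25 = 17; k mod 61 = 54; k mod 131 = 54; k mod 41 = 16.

6137142

Combine the congruences pairwise.
From k ≡ 17 (mod 25) write k = 17 + 25t. Substituting into k ≡ 54 (mod 61) gives 25t ≡ 37 (mod 61), and since 25⁻¹ ≡ 22 (mod 61), t ≡ 21. Hence k ≡ 17 + 25·21 = 542 (mod 1525).
From k ≡ 542 (mod 1525) write k = 542 + 1525t. Substituting into k ≡ 54 (mod 131) gives 1525t ≡ 36 (mod 131), and since 84⁻¹ ≡ 39 (mod 131), t ≡ 94. Hence k ≡ 542 + 1525·94 = 143892 (mod 199775).
From k ≡ 143892 (mod 199775) write k = 143892 + 199775t. Substituting into k ≡ 16 (mod 41) gives 199775t ≡ 34 (mod 41), and since 23⁻¹ ≡ 25 (mod 41), t ≡ 30. Hence k ≡ 143892 + 199775·30 = 6137142 (mod 8190775).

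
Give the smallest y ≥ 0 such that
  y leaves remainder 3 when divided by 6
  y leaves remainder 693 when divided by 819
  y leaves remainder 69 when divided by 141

Combine the congruences pairwise.
gcd(6, 819) = 3 and 3 | (693 − 3), so the pair is consistent; merging gives y ≡ 693 (mod 1638), where 1638 = lcm(6, 819).
gcd(1638, 141) = 3 and 3 | (69 − 693), so the pair is consistent; merging gives y ≡ 36729 (mod 76986), where 76986 = lcm(1638, 141).
The solution is unique modulo lcm(6, 819, 141) = 76986.

36729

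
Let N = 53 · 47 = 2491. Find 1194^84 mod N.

Mod 53: 1194 ≡ 28; by Fermat, exponent reduces to 84 mod 52 = 32; 28^32 ≡ 47 (mod 53).
Mod 47: 1194 ≡ 19; by Fermat, exponent reduces to 84 mod 46 = 38; 19^38 ≡ 8 (mod 47).
Combine by CRT: x ≡ 47 (mod 53), x ≡ 8 (mod 47) ⇒ x ≡ 948 (mod 2491).

948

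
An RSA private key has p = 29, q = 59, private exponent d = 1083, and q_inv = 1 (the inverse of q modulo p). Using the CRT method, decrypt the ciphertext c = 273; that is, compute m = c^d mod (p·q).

974

d_p = d mod (p−1) = 1083 mod 28 = 19; d_q = d mod (q−1) = 39.
m₁ = c^(d_p) mod p: c ≡ 12 (mod 29), and 12^19 mod 29 = 17.
m₂ = c^(d_q) mod q: c ≡ 37 (mod 59), and 37^39 mod 59 = 30.
h = q_inv·(m₁ − m₂) mod p = 1·(17 − 30) mod 29 = 16.
m = m₂ + h·q = 30 + 16·59 = 974.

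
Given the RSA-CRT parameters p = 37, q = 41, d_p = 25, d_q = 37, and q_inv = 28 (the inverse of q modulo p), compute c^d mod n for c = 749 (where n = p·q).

m₁ = c^(d_p) mod p: c ≡ 9 (mod 37), and 9^25 mod 37 = 16.
m₂ = c^(d_q) mod q: c ≡ 11 (mod 41), and 11^37 mod 41 = 13.
h = q_inv·(m₁ − m₂) mod p = 28·(16 − 13) mod 37 = 10.
m = m₂ + h·q = 13 + 10·41 = 423.

423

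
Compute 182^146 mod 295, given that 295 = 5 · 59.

Mod 5: 182 ≡ 2; by Fermat, exponent reduces to 146 mod 4 = 2; 2^2 ≡ 4 (mod 5).
Mod 59: 182 ≡ 5; by Fermat, exponent reduces to 146 mod 58 = 30; 5^30 ≡ 5 (mod 59).
Combine by CRT: x ≡ 4 (mod 5), x ≡ 5 (mod 59) ⇒ x ≡ 64 (mod 295).

64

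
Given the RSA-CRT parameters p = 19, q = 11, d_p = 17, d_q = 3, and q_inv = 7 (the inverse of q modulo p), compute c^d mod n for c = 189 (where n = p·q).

m₁ = c^(d_p) mod p: c ≡ 18 (mod 19), and 18^17 mod 19 = 18.
m₂ = c^(d_q) mod q: c ≡ 2 (mod 11), and 2^3 mod 11 = 8.
h = q_inv·(m₁ − m₂) mod p = 7·(18 − 8) mod 19 = 13.
m = m₂ + h·q = 8 + 13·11 = 151.

151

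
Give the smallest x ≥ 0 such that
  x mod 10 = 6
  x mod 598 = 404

gcd(10, 598) = 2 and 2 | (404 − 6), so the pair is consistent; merging gives x ≡ 2796 (mod 2990), where 2990 = lcm(10, 598).
The solution is unique modulo lcm(10, 598) = 2990.

2796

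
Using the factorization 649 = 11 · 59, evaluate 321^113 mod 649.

Mod 11: 321 ≡ 2; by Fermat, exponent reduces to 113 mod 10 = 3; 2^3 ≡ 8 (mod 11).
Mod 59: 321 ≡ 26; by Fermat, exponent reduces to 113 mod 58 = 55; 26^55 ≡ 49 (mod 59).
Combine by CRT: x ≡ 8 (mod 11), x ≡ 49 (mod 59) ⇒ x ≡ 580 (mod 649).

580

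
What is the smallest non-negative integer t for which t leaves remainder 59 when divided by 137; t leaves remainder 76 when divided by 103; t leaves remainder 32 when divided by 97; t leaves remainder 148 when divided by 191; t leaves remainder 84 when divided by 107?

9195778997

Combine the congruences pairwise.
From t ≡ 59 (mod 137) write t = 59 + 137s. Substituting into t ≡ 76 (mod 103) gives 137s ≡ 17 (mod 103), and since 34⁻¹ ≡ 100 (mod 103), s ≡ 52. Hence t ≡ 59 + 137·52 = 7183 (mod 14111).
From t ≡ 7183 (mod 14111) write t = 7183 + 14111s. Substituting into t ≡ 32 (mod 97) gives 14111s ≡ 27 (mod 97), and since 46⁻¹ ≡ 19 (mod 97), s ≡ 28. Hence t ≡ 7183 + 14111·28 = 402291 (mod 1368767).
From t ≡ 402291 (mod 1368767) write t = 402291 + 1368767s. Substituting into t ≡ 148 (mod 191) gives 1368767s ≡ 103 (mod 191), and since 61⁻¹ ≡ 119 (mod 191), s ≡ 33. Hence t ≡ 402291 + 1368767·33 = 45571602 (mod 261434497).
From t ≡ 45571602 (mod 261434497) write t = 45571602 + 261434497s. Substituting into t ≡ 84 (mod 107) gives 261434497s ≡ 103 (mod 107), and since 6⁻¹ ≡ 18 (mod 107), s ≡ 35. Hence t ≡ 45571602 + 261434497·35 = 9195778997 (mod 27973491179).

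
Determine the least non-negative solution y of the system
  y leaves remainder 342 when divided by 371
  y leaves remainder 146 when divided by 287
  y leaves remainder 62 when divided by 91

9617

Combine the congruences pairwise.
gcd(371, 287) = 7 and 7 | (146 − 342), so the pair is consistent; merging gives y ≡ 9617 (mod 15211), where 15211 = lcm(371, 287).
gcd(15211, 91) = 7 and 7 | (62 − 9617), so the pair is consistent; merging gives y ≡ 9617 (mod 197743), where 197743 = lcm(15211, 91).
The solution is unique modulo lcm(371, 287, 91) = 197743.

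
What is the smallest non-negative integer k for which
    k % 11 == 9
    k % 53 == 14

From k ≡ 9 (mod 11) write k = 9 + 11t. Substituting into k ≡ 14 (mod 53) gives 11t ≡ 5 (mod 53), and since 11⁻¹ ≡ 29 (mod 53), t ≡ 39. Hence k ≡ 9 + 11·39 = 438 (mod 583).

438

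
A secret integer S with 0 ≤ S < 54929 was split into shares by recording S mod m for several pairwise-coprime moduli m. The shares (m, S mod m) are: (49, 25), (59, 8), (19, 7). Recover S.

5023

From S ≡ 25 (mod 49) write S = 25 + 49t. Substituting into S ≡ 8 (mod 59) gives 49t ≡ 42 (mod 59), and since 49⁻¹ ≡ 53 (mod 59), t ≡ 43. Hence S ≡ 25 + 49·43 = 2132 (mod 2891).
From S ≡ 2132 (mod 2891) write S = 2132 + 2891t. Substituting into S ≡ 7 (mod 19) gives 2891t ≡ 3 (mod 19), and since 3⁻¹ ≡ 13 (mod 19), t ≡ 1. Hence S ≡ 2132 + 2891·1 = 5023 (mod 54929).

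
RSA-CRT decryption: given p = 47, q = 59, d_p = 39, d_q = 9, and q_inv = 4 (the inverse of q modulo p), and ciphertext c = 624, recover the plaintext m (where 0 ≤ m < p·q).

m₁ = c^(d_p) mod p: c ≡ 13 (mod 47), and 13^39 mod 47 = 41.
m₂ = c^(d_q) mod q: c ≡ 34 (mod 59), and 34^9 mod 59 = 56.
h = q_inv·(m₁ − m₂) mod p = 4·(41 − 56) mod 47 = 34.
m = m₂ + h·q = 56 + 34·59 = 2062.

2062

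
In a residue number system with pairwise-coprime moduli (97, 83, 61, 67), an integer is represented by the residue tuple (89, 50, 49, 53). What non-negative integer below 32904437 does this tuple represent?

21860009

The moduli are pairwise coprime; N = 97·83·61·67 = 32904437.
N/97 = 339221; 339221 ≡ 12 (mod 97); 12·89 ≡ 1, so inverse 89.
N/83 = 396439; 396439 ≡ 31 (mod 83); 31·75 ≡ 1, so inverse 75.
N/61 = 539417; 539417 ≡ 55 (mod 61); 55·10 ≡ 1, so inverse 10.
N/67 = 491111; 491111 ≡ 1 (mod 67), inverse 1.
x ≡ 89·339221·89 + 50·396439·75 + 49·539417·10 + 53·491111·1 = 4463959004.
4463959004 mod 32904437 = 21860009.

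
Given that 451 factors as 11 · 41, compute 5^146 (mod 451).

291

Mod 11: 5 ≡ 5; by Fermat, exponent reduces to 146 mod 10 = 6; 5^6 ≡ 5 (mod 11).
Mod 41: 5 ≡ 5; by Fermat, exponent reduces to 146 mod 40 = 26; 5^26 ≡ 4 (mod 41).
Combine by CRT: x ≡ 5 (mod 11), x ≡ 4 (mod 41) ⇒ x ≡ 291 (mod 451).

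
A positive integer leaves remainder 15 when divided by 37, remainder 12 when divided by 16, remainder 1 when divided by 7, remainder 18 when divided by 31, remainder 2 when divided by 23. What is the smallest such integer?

302268

The moduli are pairwise coprime; M = 37·16·7·31·23 = 2954672.
M/37 = 79856; 79856 ≡ 10 (mod 37); 10·26 ≡ 1, so inverse 26.
M/16 = 184667; 184667 ≡ 11 (mod 16); 11·3 ≡ 1, so inverse 3.
M/7 = 422096; 422096 ≡ 3 (mod 7); 3·5 ≡ 1, so inverse 5.
M/31 = 95312; 95312 ≡ 18 (mod 31); 18·19 ≡ 1, so inverse 19.
M/23 = 128464; 128464 ≡ 9 (mod 23); 9·18 ≡ 1, so inverse 18.
N ≡ 15·79856·26 + 12·184667·3 + 1·422096·5 + 18·95312·19 + 2·128464·18 = 77123740.
77123740 mod 2954672 = 302268.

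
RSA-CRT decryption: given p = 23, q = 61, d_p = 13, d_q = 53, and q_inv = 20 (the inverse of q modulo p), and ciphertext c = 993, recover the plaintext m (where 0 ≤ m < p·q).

913

m₁ = c^(d_p) mod p: c ≡ 4 (mod 23), and 4^13 mod 23 = 16.
m₂ = c^(d_q) mod q: c ≡ 17 (mod 61), and 17^53 mod 61 = 59.
h = q_inv·(m₁ − m₂) mod p = 20·(16 − 59) mod 23 = 14.
m = m₂ + h·q = 59 + 14·61 = 913.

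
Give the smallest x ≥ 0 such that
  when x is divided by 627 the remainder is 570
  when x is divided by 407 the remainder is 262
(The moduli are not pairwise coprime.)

4332

gcd(627, 407) = 11 and 11 | (262 − 570), so the pair is consistent; merging gives x ≡ 4332 (mod 23199), where 23199 = lcm(627, 407).
The solution is unique modulo lcm(627, 407) = 23199.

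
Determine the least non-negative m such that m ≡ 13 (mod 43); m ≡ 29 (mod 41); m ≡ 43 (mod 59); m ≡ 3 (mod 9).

465789

From m ≡ 13 (mod 43) write m = 13 + 43t. Substituting into m ≡ 29 (mod 41) gives 43t ≡ 16 (mod 41), and since 2⁻¹ ≡ 21 (mod 41), t ≡ 8. Hence m ≡ 13 + 43·8 = 357 (mod 1763).
From m ≡ 357 (mod 1763) write m = 357 + 1763t. Substituting into m ≡ 43 (mod 59) gives 1763t ≡ 40 (mod 59), and since 52⁻¹ ≡ 42 (mod 59), t ≡ 28. Hence m ≡ 357 + 1763·28 = 49721 (mod 104017).
From m ≡ 49721 (mod 104017) write m = 49721 + 104017t. Substituting into m ≡ 3 (mod 9) gives 104017t ≡ 7 (mod 9), and since 4⁻¹ ≡ 7 (mod 9), t ≡ 4. Hence m ≡ 49721 + 104017·4 = 465789 (mod 936153).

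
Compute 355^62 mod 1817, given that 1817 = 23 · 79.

124

Mod 23: 355 ≡ 10; by Fermat, exponent reduces to 62 mod 22 = 18; 10^18 ≡ 9 (mod 23).
Mod 79: 355 ≡ 39; 39^62 ≡ 45 (mod 79).
Combine by CRT: x ≡ 9 (mod 23), x ≡ 45 (mod 79) ⇒ x ≡ 124 (mod 1817).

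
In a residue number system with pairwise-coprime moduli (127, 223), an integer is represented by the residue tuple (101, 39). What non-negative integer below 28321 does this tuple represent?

Combine the congruences pairwise.
From x ≡ 101 (mod 127) write x = 101 + 127t. Substituting into x ≡ 39 (mod 223) gives 127t ≡ 161 (mod 223), and since 127⁻¹ ≡ 72 (mod 223), t ≡ 219. Hence x ≡ 101 + 127·219 = 27914 (mod 28321).

27914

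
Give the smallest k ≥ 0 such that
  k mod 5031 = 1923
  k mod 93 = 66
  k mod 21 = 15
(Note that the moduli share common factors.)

575457

Combine the congruences pairwise.
gcd(5031, 93) = 3 and 3 | (66 − 1923), so the pair is consistent; merging gives k ≡ 107574 (mod 155961), where 155961 = lcm(5031, 93).
gcd(155961, 21) = 3 and 3 | (15 − 107574), so the pair is consistent; merging gives k ≡ 575457 (mod 1091727), where 1091727 = lcm(155961, 21).
The solution is unique modulo lcm(5031, 93, 21) = 1091727.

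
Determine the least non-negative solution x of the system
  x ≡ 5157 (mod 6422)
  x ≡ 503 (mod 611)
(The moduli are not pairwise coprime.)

236349

gcd(6422, 611) = 13 and 13 | (503 − 5157), so the pair is consistent; merging gives x ≡ 236349 (mod 301834), where 301834 = lcm(6422, 611).
The solution is unique modulo lcm(6422, 611) = 301834.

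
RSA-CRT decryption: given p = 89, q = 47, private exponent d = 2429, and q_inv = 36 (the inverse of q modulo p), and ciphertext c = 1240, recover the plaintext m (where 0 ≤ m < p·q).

d_p = d mod (p−1) = 2429 mod 88 = 53; d_q = d mod (q−1) = 37.
m₁ = c^(d_p) mod p: c ≡ 83 (mod 89), and 83^53 mod 89 = 48.
m₂ = c^(d_q) mod q: c ≡ 18 (mod 47), and 18^37 mod 47 = 36.
h = q_inv·(m₁ − m₂) mod p = 36·(48 − 36) mod 89 = 76.
m = m₂ + h·q = 36 + 76·47 = 3608.

3608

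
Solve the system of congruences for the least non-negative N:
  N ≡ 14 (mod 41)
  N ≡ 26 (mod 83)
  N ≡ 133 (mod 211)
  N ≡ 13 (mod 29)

9738416

From N ≡ 14 (mod 41) write N = 14 + 41t. Substituting into N ≡ 26 (mod 83) gives 41t ≡ 12 (mod 83), and since 41⁻¹ ≡ 81 (mod 83), t ≡ 59. Hence N ≡ 14 + 41·59 = 2433 (mod 3403).
From N ≡ 2433 (mod 3403) write N = 2433 + 3403t. Substituting into N ≡ 133 (mod 211) gives 3403t ≡ 21 (mod 211), and since 27⁻¹ ≡ 86 (mod 211), t ≡ 118. Hence N ≡ 2433 + 3403·118 = 403987 (mod 718033).
From N ≡ 403987 (mod 718033) write N = 403987 + 718033t. Substituting into N ≡ 13 (mod 29) gives 718033t ≡ 25 (mod 29), and since 22⁻¹ ≡ 4 (mod 29), t ≡ 13. Hence N ≡ 403987 + 718033·13 = 9738416 (mod 20822957).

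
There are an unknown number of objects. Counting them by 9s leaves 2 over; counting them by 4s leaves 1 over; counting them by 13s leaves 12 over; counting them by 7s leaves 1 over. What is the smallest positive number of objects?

1793

The moduli are pairwise coprime; M = 9·4·13·7 = 3276.
M/9 = 364; 364 ≡ 4 (mod 9); 4·7 ≡ 1, so inverse 7.
M/4 = 819; 819 ≡ 3 (mod 4); 3·3 ≡ 1, so inverse 3.
M/13 = 252; 252 ≡ 5 (mod 13); 5·8 ≡ 1, so inverse 8.
M/7 = 468; 468 ≡ 6 (mod 7); 6·6 ≡ 1, so inverse 6.
N ≡ 2·364·7 + 1·819·3 + 12·252·8 + 1·468·6 = 34553.
34553 mod 3276 = 1793.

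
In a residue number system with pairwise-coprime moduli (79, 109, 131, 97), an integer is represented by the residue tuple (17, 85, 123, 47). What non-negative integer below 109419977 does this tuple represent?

The moduli are pairwise coprime; N = 79·109·131·97 = 109419977.
N/79 = 1385063; 1385063 ≡ 35 (mod 79); 35·70 ≡ 1, so inverse 70.
N/109 = 1003853; 1003853 ≡ 72 (mod 109); 72·53 ≡ 1, so inverse 53.
N/131 = 835267; 835267 ≡ 11 (mod 131); 11·12 ≡ 1, so inverse 12.
N/97 = 1128041; 1128041 ≡ 28 (mod 97); 28·52 ≡ 1, so inverse 52.
x ≡ 17·1385063·70 + 85·1003853·53 + 123·835267·12 + 47·1128041·52 = 10160369031.
10160369031 mod 109419977 = 93731147.

93731147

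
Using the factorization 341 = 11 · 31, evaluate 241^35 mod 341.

274

Mod 11: 241 ≡ 10; by Fermat, exponent reduces to 35 mod 10 = 5; 10^5 ≡ 10 (mod 11).
Mod 31: 241 ≡ 24; by Fermat, exponent reduces to 35 mod 30 = 5; 24^5 ≡ 26 (mod 31).
Combine by CRT: x ≡ 10 (mod 11), x ≡ 26 (mod 31) ⇒ x ≡ 274 (mod 341).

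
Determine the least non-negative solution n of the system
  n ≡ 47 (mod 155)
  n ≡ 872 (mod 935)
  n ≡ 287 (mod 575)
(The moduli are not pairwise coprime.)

2136412

Combine the congruences pairwise.
gcd(155, 935) = 5 and 5 | (872 − 47), so the pair is consistent; merging gives n ≡ 20507 (mod 28985), where 28985 = lcm(155, 935).
gcd(28985, 575) = 5 and 5 | (287 − 20507), so the pair is consistent; merging gives n ≡ 2136412 (mod 3333275), where 3333275 = lcm(28985, 575).
The solution is unique modulo lcm(155, 935, 575) = 3333275.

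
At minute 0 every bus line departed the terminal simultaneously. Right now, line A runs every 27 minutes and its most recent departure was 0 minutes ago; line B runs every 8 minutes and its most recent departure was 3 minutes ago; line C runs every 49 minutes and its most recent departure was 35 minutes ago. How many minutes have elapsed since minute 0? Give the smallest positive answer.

The moduli are pairwise coprime; N = 27·8·49 = 10584.
N/27 = 392; 392 ≡ 14 (mod 27); 14·2 ≡ 1, so inverse 2.
N/8 = 1323; 1323 ≡ 3 (mod 8); 3·3 ≡ 1, so inverse 3.
N/49 = 216; 216 ≡ 20 (mod 49); 20·27 ≡ 1, so inverse 27.
t ≡ 0·392·2 + 3·1323·3 + 35·216·27 = 216027.
216027 mod 10584 = 4347.

4347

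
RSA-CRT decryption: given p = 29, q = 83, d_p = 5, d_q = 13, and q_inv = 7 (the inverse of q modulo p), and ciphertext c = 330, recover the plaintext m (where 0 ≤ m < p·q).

855

m₁ = c^(d_p) mod p: c ≡ 11 (mod 29), and 11^5 mod 29 = 14.
m₂ = c^(d_q) mod q: c ≡ 81 (mod 83), and 81^13 mod 83 = 25.
h = q_inv·(m₁ − m₂) mod p = 7·(14 − 25) mod 29 = 10.
m = m₂ + h·q = 25 + 10·83 = 855.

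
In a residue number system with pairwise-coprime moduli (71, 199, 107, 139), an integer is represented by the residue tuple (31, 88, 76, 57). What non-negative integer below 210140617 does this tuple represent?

128729208

Combine the congruences pairwise.
From x ≡ 31 (mod 71) write x = 31 + 71t. Substituting into x ≡ 88 (mod 199) gives 71t ≡ 57 (mod 199), and since 71⁻¹ ≡ 185 (mod 199), t ≡ 197. Hence x ≡ 31 + 71·197 = 14018 (mod 14129).
From x ≡ 14018 (mod 14129) write x = 14018 + 14129t. Substituting into x ≡ 76 (mod 107) gives 14129t ≡ 75 (mod 107), and since 5⁻¹ ≡ 43 (mod 107), t ≡ 15. Hence x ≡ 14018 + 14129·15 = 225953 (mod 1511803).
From x ≡ 225953 (mod 1511803) write x = 225953 + 1511803t. Substituting into x ≡ 57 (mod 139) gives 1511803t ≡ 118 (mod 139), and since 39⁻¹ ≡ 82 (mod 139), t ≡ 85. Hence x ≡ 225953 + 1511803·85 = 128729208 (mod 210140617).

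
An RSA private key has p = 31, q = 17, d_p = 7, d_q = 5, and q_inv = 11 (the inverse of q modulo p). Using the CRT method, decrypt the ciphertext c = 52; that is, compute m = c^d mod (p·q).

m₁ = c^(d_p) mod p: c ≡ 21 (mod 31), and 21^7 mod 31 = 11.
m₂ = c^(d_q) mod q: c ≡ 1 (mod 17), and 1^5 mod 17 = 1.
h = q_inv·(m₁ − m₂) mod p = 11·(11 − 1) mod 31 = 17.
m = m₂ + h·q = 1 + 17·17 = 290.

290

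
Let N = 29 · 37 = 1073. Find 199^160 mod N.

935

Mod 29: 199 ≡ 25; by Fermat, exponent reduces to 160 mod 28 = 20; 25^20 ≡ 7 (mod 29).
Mod 37: 199 ≡ 14; by Fermat, exponent reduces to 160 mod 36 = 16; 14^16 ≡ 10 (mod 37).
Combine by CRT: x ≡ 7 (mod 29), x ≡ 10 (mod 37) ⇒ x ≡ 935 (mod 1073).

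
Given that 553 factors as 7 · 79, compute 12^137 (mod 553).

94

Mod 7: 12 ≡ 5; by Fermat, exponent reduces to 137 mod 6 = 5; 5^5 ≡ 3 (mod 7).
Mod 79: 12 ≡ 12; by Fermat, exponent reduces to 137 mod 78 = 59; 12^59 ≡ 15 (mod 79).
Combine by CRT: x ≡ 3 (mod 7), x ≡ 15 (mod 79) ⇒ x ≡ 94 (mod 553).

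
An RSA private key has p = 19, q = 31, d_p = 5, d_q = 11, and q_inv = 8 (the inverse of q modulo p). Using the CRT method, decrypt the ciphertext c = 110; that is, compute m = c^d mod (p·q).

m₁ = c^(d_p) mod p: c ≡ 15 (mod 19), and 15^5 mod 19 = 2.
m₂ = c^(d_q) mod q: c ≡ 17 (mod 31), and 17^11 mod 31 = 22.
h = q_inv·(m₁ − m₂) mod p = 8·(2 − 22) mod 19 = 11.
m = m₂ + h·q = 22 + 11·31 = 363.

363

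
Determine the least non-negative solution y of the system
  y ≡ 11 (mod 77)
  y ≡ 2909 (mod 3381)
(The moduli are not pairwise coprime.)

26576

Combine the congruences pairwise.
gcd(77, 3381) = 7 and 7 | (2909 − 11), so the pair is consistent; merging gives y ≡ 26576 (mod 37191), where 37191 = lcm(77, 3381).
The solution is unique modulo lcm(77, 3381) = 37191.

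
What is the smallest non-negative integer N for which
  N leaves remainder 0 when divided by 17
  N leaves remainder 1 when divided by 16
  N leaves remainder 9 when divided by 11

2737

The moduli are pairwise coprime; M = 17·16·11 = 2992.
M/17 = 176; 176 ≡ 6 (mod 17); 6·3 ≡ 1, so inverse 3.
M/16 = 187; 187 ≡ 11 (mod 16); 11·3 ≡ 1, so inverse 3.
M/11 = 272; 272 ≡ 8 (mod 11); 8·7 ≡ 1, so inverse 7.
N ≡ 0·176·3 + 1·187·3 + 9·272·7 = 17697.
17697 mod 2992 = 2737.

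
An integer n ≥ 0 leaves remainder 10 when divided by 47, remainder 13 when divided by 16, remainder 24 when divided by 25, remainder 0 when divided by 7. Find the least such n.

123949

Combine the congruences pairwise.
From n ≡ 10 (mod 47) write n = 10 + 47t. Substituting into n ≡ 13 (mod 16) gives 47t ≡ 3 (mod 16), and since 15⁻¹ ≡ 15 (mod 16), t ≡ 13. Hence n ≡ 10 + 47·13 = 621 (mod 752).
From n ≡ 621 (mod 752) write n = 621 + 752t. Substituting into n ≡ 24 (mod 25) gives 752t ≡ 3 (mod 25), and since 2⁻¹ ≡ 13 (mod 25), t ≡ 14. Hence n ≡ 621 + 752·14 = 11149 (mod 18800).
From n ≡ 11149 (mod 18800) write n = 11149 + 18800t. Substituting into n ≡ 0 (mod 7) gives 18800t ≡ 2 (mod 7), and since 5⁻¹ ≡ 3 (mod 7), t ≡ 6. Hence n ≡ 11149 + 18800·6 = 123949 (mod 131600).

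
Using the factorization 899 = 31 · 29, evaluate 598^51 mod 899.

Mod 31: 598 ≡ 9; by Fermat, exponent reduces to 51 mod 30 = 21; 9^21 ≡ 8 (mod 31).
Mod 29: 598 ≡ 18; by Fermat, exponent reduces to 51 mod 28 = 23; 18^23 ≡ 2 (mod 29).
Combine by CRT: x ≡ 8 (mod 31), x ≡ 2 (mod 29) ⇒ x ≡ 814 (mod 899).

814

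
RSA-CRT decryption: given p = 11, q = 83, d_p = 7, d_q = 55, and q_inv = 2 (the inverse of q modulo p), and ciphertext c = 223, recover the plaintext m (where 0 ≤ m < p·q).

537

m₁ = c^(d_p) mod p: c ≡ 3 (mod 11), and 3^7 mod 11 = 9.
m₂ = c^(d_q) mod q: c ≡ 57 (mod 83), and 57^55 mod 83 = 39.
h = q_inv·(m₁ − m₂) mod p = 2·(9 − 39) mod 11 = 6.
m = m₂ + h·q = 39 + 6·83 = 537.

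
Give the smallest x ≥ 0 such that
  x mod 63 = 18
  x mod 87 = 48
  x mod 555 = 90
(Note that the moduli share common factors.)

259830

Combine the congruences pairwise.
gcd(63, 87) = 3 and 3 | (48 − 18), so the pair is consistent; merging gives x ≡ 396 (mod 1827), where 1827 = lcm(63, 87).
gcd(1827, 555) = 3 and 3 | (90 − 396), so the pair is consistent; merging gives x ≡ 259830 (mod 337995), where 337995 = lcm(1827, 555).
The solution is unique modulo lcm(63, 87, 555) = 337995.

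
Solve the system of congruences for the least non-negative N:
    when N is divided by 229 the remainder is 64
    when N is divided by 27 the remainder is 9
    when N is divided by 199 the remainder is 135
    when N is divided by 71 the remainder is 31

1323684

From N ≡ 64 (mod 229) write N = 64 + 229t. Substituting into N ≡ 9 (mod 27) gives 229t ≡ 26 (mod 27), and since 13⁻¹ ≡ 25 (mod 27), t ≡ 2. Hence N ≡ 64 + 229·2 = 522 (mod 6183).
From N ≡ 522 (mod 6183) write N = 522 + 6183t. Substituting into N ≡ 135 (mod 199) gives 6183t ≡ 11 (mod 199), and since 14⁻¹ ≡ 128 (mod 199), t ≡ 15. Hence N ≡ 522 + 6183·15 = 93267 (mod 1230417).
From N ≡ 93267 (mod 1230417) write N = 93267 + 1230417t. Substituting into N ≡ 31 (mod 71) gives 1230417t ≡ 58 (mod 71), and since 58⁻¹ ≡ 60 (mod 71), t ≡ 1. Hence N ≡ 93267 + 1230417·1 = 1323684 (mod 87359607).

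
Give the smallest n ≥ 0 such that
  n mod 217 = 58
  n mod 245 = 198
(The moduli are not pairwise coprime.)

6568

Combine the congruences pairwise.
gcd(217, 245) = 7 and 7 | (198 − 58), so the pair is consistent; merging gives n ≡ 6568 (mod 7595), where 7595 = lcm(217, 245).
The solution is unique modulo lcm(217, 245) = 7595.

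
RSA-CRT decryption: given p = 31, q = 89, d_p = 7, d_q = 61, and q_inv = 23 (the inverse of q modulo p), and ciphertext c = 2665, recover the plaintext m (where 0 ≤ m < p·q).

1611

m₁ = c^(d_p) mod p: c ≡ 30 (mod 31), and 30^7 mod 31 = 30.
m₂ = c^(d_q) mod q: c ≡ 84 (mod 89), and 84^61 mod 89 = 9.
h = q_inv·(m₁ − m₂) mod p = 23·(30 − 9) mod 31 = 18.
m = m₂ + h·q = 9 + 18·89 = 1611.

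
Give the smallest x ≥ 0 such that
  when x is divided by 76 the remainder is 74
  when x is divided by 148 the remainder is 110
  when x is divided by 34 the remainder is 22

gcd(76, 148) = 4 and 4 | (110 − 74), so the pair is consistent; merging gives x ≡ 1442 (mod 2812), where 2812 = lcm(76, 148).
gcd(2812, 34) = 2 and 2 | (22 − 1442), so the pair is consistent; merging gives x ≡ 18314 (mod 47804), where 47804 = lcm(2812, 34).
The solution is unique modulo lcm(76, 148, 34) = 47804.

18314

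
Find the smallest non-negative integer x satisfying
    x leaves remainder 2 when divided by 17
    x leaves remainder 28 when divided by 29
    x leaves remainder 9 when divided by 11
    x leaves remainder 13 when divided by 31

The moduli are pairwise coprime; N = 17·29·11·31 = 168113.
N/17 = 9889; 9889 ≡ 12 (mod 17); 12·10 ≡ 1, so inverse 10.
N/29 = 5797; 5797 ≡ 26 (mod 29); 26·19 ≡ 1, so inverse 19.
N/11 = 15283; 15283 ≡ 4 (mod 11); 4·3 ≡ 1, so inverse 3.
N/31 = 5423; 5423 ≡ 29 (mod 31); 29·15 ≡ 1, so inverse 15.
x ≡ 2·9889·10 + 28·5797·19 + 9·15283·3 + 13·5423·15 = 4751910.
4751910 mod 168113 = 44746.

44746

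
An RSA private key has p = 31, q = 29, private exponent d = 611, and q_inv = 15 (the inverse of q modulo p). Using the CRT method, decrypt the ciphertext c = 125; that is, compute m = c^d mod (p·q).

d_p = d mod (p−1) = 611 mod 30 = 11; d_q = d mod (q−1) = 23.
m₁ = c^(d_p) mod p: c ≡ 1 (mod 31), and 1^11 mod 31 = 1.
m₂ = c^(d_q) mod q: c ≡ 9 (mod 29), and 9^23 mod 29 = 6.
h = q_inv·(m₁ − m₂) mod p = 15·(1 − 6) mod 31 = 18.
m = m₂ + h·q = 6 + 18·29 = 528.

528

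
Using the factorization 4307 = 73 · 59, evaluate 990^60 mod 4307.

3001

Mod 73: 990 ≡ 41; 41^60 ≡ 8 (mod 73).
Mod 59: 990 ≡ 46; by Fermat, exponent reduces to 60 mod 58 = 2; 46^2 ≡ 51 (mod 59).
Combine by CRT: x ≡ 8 (mod 73), x ≡ 51 (mod 59) ⇒ x ≡ 3001 (mod 4307).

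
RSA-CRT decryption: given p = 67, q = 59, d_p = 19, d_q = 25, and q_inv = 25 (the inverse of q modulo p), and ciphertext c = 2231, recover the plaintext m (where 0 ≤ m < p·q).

3763

m₁ = c^(d_p) mod p: c ≡ 20 (mod 67), and 20^19 mod 67 = 11.
m₂ = c^(d_q) mod q: c ≡ 48 (mod 59), and 48^25 mod 59 = 46.
h = q_inv·(m₁ − m₂) mod p = 25·(11 − 46) mod 67 = 63.
m = m₂ + h·q = 46 + 63·59 = 3763.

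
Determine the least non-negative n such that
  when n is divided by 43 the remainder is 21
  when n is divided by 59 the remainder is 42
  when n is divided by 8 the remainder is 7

2343

The moduli are pairwise coprime; M = 43·59·8 = 20296.
M/43 = 472; 472 ≡ 42 (mod 43); 42·42 ≡ 1, so inverse 42.
M/59 = 344; 344 ≡ 49 (mod 59); 49·53 ≡ 1, so inverse 53.
M/8 = 2537; 2537 ≡ 1 (mod 8), inverse 1.
n ≡ 21·472·42 + 42·344·53 + 7·2537·1 = 1199807.
1199807 mod 20296 = 2343.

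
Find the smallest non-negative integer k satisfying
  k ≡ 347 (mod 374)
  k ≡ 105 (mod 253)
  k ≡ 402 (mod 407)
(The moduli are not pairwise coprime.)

188843

gcd(374, 253) = 11 and 11 | (105 − 347), so the pair is consistent; merging gives k ≡ 8201 (mod 8602), where 8602 = lcm(374, 253).
gcd(8602, 407) = 11 and 11 | (402 − 8201), so the pair is consistent; merging gives k ≡ 188843 (mod 318274), where 318274 = lcm(8602, 407).
The solution is unique modulo lcm(374, 253, 407) = 318274.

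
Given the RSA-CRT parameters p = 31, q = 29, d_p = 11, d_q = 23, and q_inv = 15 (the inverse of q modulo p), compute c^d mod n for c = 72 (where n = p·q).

m₁ = c^(d_p) mod p: c ≡ 10 (mod 31), and 10^11 mod 31 = 19.
m₂ = c^(d_q) mod q: c ≡ 14 (mod 29), and 14^23 mod 29 = 26.
h = q_inv·(m₁ − m₂) mod p = 15·(19 − 26) mod 31 = 19.
m = m₂ + h·q = 26 + 19·29 = 577.

577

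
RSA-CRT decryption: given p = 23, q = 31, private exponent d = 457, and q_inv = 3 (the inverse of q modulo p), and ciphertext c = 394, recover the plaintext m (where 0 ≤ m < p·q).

d_p = d mod (p−1) = 457 mod 22 = 17; d_q = d mod (q−1) = 7.
m₁ = c^(d_p) mod p: c ≡ 3 (mod 23), and 3^17 mod 23 = 16.
m₂ = c^(d_q) mod q: c ≡ 22 (mod 31), and 22^7 mod 31 = 21.
h = q_inv·(m₁ − m₂) mod p = 3·(16 − 21) mod 23 = 8.
m = m₂ + h·q = 21 + 8·31 = 269.

269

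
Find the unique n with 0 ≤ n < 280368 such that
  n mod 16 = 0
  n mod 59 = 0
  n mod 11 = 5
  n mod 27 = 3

252048

The moduli are pairwise coprime; M = 16·59·11·27 = 280368.
M/16 = 17523; 17523 ≡ 3 (mod 16); 3·11 ≡ 1, so inverse 11.
M/59 = 4752; 4752 ≡ 32 (mod 59); 32·24 ≡ 1, so inverse 24.
M/11 = 25488; 25488 ≡ 1 (mod 11), inverse 1.
M/27 = 10384; 10384 ≡ 16 (mod 27); 16·22 ≡ 1, so inverse 22.
n ≡ 0·17523·11 + 0·4752·24 + 5·25488·1 + 3·10384·22 = 812784.
812784 mod 280368 = 252048.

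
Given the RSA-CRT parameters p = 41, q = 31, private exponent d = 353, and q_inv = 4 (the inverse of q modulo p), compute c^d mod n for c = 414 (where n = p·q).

d_p = d mod (p−1) = 353 mod 40 = 33; d_q = d mod (q−1) = 23.
m₁ = c^(d_p) mod p: c ≡ 4 (mod 41), and 4^33 mod 41 = 23.
m₂ = c^(d_q) mod q: c ≡ 11 (mod 31), and 11^23 mod 31 = 12.
h = q_inv·(m₁ − m₂) mod p = 4·(23 − 12) mod 41 = 3.
m = m₂ + h·q = 12 + 3·31 = 105.

105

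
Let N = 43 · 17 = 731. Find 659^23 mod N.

497

Mod 43: 659 ≡ 14; 14^23 ≡ 24 (mod 43).
Mod 17: 659 ≡ 13; by Fermat, exponent reduces to 23 mod 16 = 7; 13^7 ≡ 4 (mod 17).
Combine by CRT: x ≡ 24 (mod 43), x ≡ 4 (mod 17) ⇒ x ≡ 497 (mod 731).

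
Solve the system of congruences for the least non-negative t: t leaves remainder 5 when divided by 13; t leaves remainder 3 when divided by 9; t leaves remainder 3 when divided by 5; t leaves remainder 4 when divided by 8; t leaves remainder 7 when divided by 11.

21468

From t ≡ 5 (mod 13) write t = 5 + 13s. Substituting into t ≡ 3 (mod 9) gives 13s ≡ 7 (mod 9), and since 4⁻¹ ≡ 7 (mod 9), s ≡ 4. Hence t ≡ 5 + 13·4 = 57 (mod 117).
From t ≡ 57 (mod 117) write t = 57 + 117s. Substituting into t ≡ 3 (mod 5) gives 117s ≡ 1 (mod 5), and since 2⁻¹ ≡ 3 (mod 5), s ≡ 3. Hence t ≡ 57 + 117·3 = 408 (mod 585).
From t ≡ 408 (mod 585) write t = 408 + 585s. Substituting into t ≡ 4 (mod 8) gives 585s ≡ 4 (mod 8), and since 1⁻¹ ≡ 1 (mod 8), s ≡ 4. Hence t ≡ 408 + 585·4 = 2748 (mod 4680).
From t ≡ 2748 (mod 4680) write t = 2748 + 4680s. Substituting into t ≡ 7 (mod 11) gives 4680s ≡ 9 (mod 11), and since 5⁻¹ ≡ 9 (mod 11), s ≡ 4. Hence t ≡ 2748 + 4680·4 = 21468 (mod 51480).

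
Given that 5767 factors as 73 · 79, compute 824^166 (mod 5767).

3334

Mod 73: 824 ≡ 21; by Fermat, exponent reduces to 166 mod 72 = 22; 21^22 ≡ 49 (mod 73).
Mod 79: 824 ≡ 34; by Fermat, exponent reduces to 166 mod 78 = 10; 34^10 ≡ 16 (mod 79).
Combine by CRT: x ≡ 49 (mod 73), x ≡ 16 (mod 79) ⇒ x ≡ 3334 (mod 5767).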